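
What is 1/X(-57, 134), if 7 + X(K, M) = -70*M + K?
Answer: -1/9444 ≈ -0.00010589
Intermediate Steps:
X(K, M) = -7 + K - 70*M (X(K, M) = -7 + (-70*M + K) = -7 + (K - 70*M) = -7 + K - 70*M)
1/X(-57, 134) = 1/(-7 - 57 - 70*134) = 1/(-7 - 57 - 9380) = 1/(-9444) = -1/9444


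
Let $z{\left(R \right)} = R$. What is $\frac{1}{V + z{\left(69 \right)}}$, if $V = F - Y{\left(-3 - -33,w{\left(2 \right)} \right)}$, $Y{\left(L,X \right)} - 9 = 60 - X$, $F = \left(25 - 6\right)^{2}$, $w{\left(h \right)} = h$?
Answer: $\frac{1}{363} \approx 0.0027548$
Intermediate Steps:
$F = 361$ ($F = 19^{2} = 361$)
$Y{\left(L,X \right)} = 69 - X$ ($Y{\left(L,X \right)} = 9 - \left(-60 + X\right) = 69 - X$)
$V = 294$ ($V = 361 - \left(69 - 2\right) = 361 - 67 = 294$)
$\frac{1}{V + z{\left(69 \right)}} = \frac{1}{294 + 69} = \frac{1}{363}$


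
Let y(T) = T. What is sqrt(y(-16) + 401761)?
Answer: sqrt(401745) ≈ 633.83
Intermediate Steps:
sqrt(y(-16) + 401761) = sqrt(-16 + 401761) = sqrt(401745)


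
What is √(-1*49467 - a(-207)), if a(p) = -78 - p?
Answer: 2*I*√12399 ≈ 222.7*I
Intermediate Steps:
√(-1*49467 - a(-207)) = √(-1*49467 - (-78 - 1*(-207))) = √(-49467 - (-78 + 207)) = √(-49467 - 1*129) = √(-49467 - 129) = √(-49596) = 2*I*√12399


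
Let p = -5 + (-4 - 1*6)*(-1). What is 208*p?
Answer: 1040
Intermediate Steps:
p = 5 (p = -5 + (-4 - 6)*(-1) = -5 - 10*(-1) = -5 + 10 = 5)
208*p = 208*5 = 1040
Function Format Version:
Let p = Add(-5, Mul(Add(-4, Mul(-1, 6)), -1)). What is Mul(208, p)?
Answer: 1040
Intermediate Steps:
p = 5 (p = Add(-5, Mul(Add(-4, -6), -1)) = Add(-5, Mul(-10, -1)) = Add(-5, 10) = 5)
Mul(208, p) = Mul(208, 5) = 1040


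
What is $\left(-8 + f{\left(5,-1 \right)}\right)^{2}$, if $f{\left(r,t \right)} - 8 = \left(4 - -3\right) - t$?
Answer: $64$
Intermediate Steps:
$f{\left(r,t \right)} = 15 - t$ ($f{\left(r,t \right)} = 8 - \left(-7 + t\right) = 15 - t$)
$\left(-8 + f{\left(5,-1 \right)}\right)^{2} = \left(-8 + \left(15 - -1\right)\right)^{2} = \left(-8 + \left(15 + 1\right)\right)^{2} = \left(-8 + 16\right)^{2} = 8^{2} = 64$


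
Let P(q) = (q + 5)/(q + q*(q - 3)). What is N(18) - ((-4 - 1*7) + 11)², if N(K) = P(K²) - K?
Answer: -268225/14904 ≈ -17.997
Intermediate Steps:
P(q) = (5 + q)/(q + q*(-3 + q))
N(K) = -K + (5 + K²)/(K²*(-2 + K²)) (N(K) = (5 + K²)/((K²)*(-2 + K²)) - K = (5 + K²)/(K²*(-2 + K²)) - K = -K + (5 + K²)/(K²*(-2 + K²)))
N(18) - ((-4 - 1*7) + 11)² = (5 + 18² + 18³*(2 - 1*18²))/(18²*(-2 + 18²)) - ((-4 - 1*7) + 11)² = (5 + 324 + 5832*(2 - 1*324))/(324*(-2 + 324)) - ((-4 - 7) + 11)² = (1/324)*(5 + 324 + 5832*(2 - 324))/322 - (-11 + 11)² = (1/324)*(1/322)*(5 + 324 + 5832*(-322)) - 1*0² = (1/324)*(1/322)*(5 + 324 - 1877904) - 1*0 = (1/324)*(1/322)*(-1877575) + 0 = -268225/14904 + 0 = -268225/14904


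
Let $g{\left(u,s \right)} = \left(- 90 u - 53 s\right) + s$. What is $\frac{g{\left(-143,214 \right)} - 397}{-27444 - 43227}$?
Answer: $- \frac{1345}{70671} \approx -0.019032$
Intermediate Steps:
$g{\left(u,s \right)} = - 90 u - 52 s$
$\frac{g{\left(-143,214 \right)} - 397}{-27444 - 43227} = \frac{\left(\left(-90\right) \left(-143\right) - 11128\right) - 397}{-27444 - 43227} = \frac{\left(12870 - 11128\right) - 397}{-70671} = \left(1742 - 397\right) \left(- \frac{1}{70671}\right) = 1345 \left(- \frac{1}{70671}\right) = - \frac{1345}{70671}$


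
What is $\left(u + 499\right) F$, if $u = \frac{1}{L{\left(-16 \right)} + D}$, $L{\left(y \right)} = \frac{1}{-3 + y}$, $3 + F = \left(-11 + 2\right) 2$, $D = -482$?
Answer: $- \frac{31992254}{3053} \approx -10479.0$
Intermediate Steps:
$F = -21$ ($F = -3 + \left(-11 + 2\right) 2 = -3 - 18 = -21$)
$u = - \frac{19}{9159}$ ($u = \frac{1}{\frac{1}{-3 - 16} - 482} = \frac{1}{\frac{1}{-19} - 482} = \frac{1}{- \frac{1}{19} - 482} = \frac{1}{- \frac{9159}{19}} = - \frac{19}{9159} \approx -0.0020745$)
$\left(u + 499\right) F = \left(- \frac{19}{9159} + 499\right) \left(-21\right) = \frac{4570322}{9159} \left(-21\right) = - \frac{31992254}{3053}$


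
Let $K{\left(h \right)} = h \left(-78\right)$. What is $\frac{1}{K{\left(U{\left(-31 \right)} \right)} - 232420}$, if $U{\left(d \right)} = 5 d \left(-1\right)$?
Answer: $- \frac{1}{244510} \approx -4.0898 \cdot 10^{-6}$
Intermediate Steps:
$U{\left(d \right)} = - 5 d$ ($U{\left(d \right)} = 5 \left(- d\right) = - 5 d$)
$K{\left(h \right)} = - 78 h$
$\frac{1}{K{\left(U{\left(-31 \right)} \right)} - 232420} = \frac{1}{- 78 \left(\left(-5\right) \left(-31\right)\right) - 232420} = \frac{1}{\left(-78\right) 155 - 232420} = \frac{1}{-12090 - 232420} = \frac{1}{-244510} = - \frac{1}{244510}$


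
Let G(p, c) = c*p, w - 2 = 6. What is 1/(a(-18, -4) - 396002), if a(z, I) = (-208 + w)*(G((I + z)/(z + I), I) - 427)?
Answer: -1/309802 ≈ -3.2279e-6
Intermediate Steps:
w = 8 (w = 2 + 6 = 8)
a(z, I) = 85400 - 200*I (a(z, I) = (-208 + 8)*(I*((I + z)/(z + I)) - 427) = -200*(I*((I + z)/(I + z)) - 427) = -200*(I*1 - 427) = -200*(I - 427) = -200*(-427 + I) = 85400 - 200*I)
1/(a(-18, -4) - 396002) = 1/((85400 - 200*(-4)) - 396002) = 1/((85400 + 800) - 396002) = 1/(86200 - 396002) = 1/(-309802) = -1/309802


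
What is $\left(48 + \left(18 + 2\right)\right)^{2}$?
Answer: $4624$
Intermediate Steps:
$\left(48 + \left(18 + 2\right)\right)^{2} = \left(48 + 20\right)^{2} = 68^{2} = 4624$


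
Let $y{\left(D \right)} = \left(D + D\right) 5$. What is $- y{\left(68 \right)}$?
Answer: $-680$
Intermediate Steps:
$y{\left(D \right)} = 10 D$ ($y{\left(D \right)} = 2 D 5 = 10 D$)
$- y{\left(68 \right)} = - 10 \cdot 68 = \left(-1\right) 680 = -680$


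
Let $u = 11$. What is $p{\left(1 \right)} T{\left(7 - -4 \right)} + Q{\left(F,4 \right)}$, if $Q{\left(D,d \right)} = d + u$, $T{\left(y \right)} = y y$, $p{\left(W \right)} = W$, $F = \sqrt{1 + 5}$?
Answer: $136$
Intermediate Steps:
$F = \sqrt{6} \approx 2.4495$
$T{\left(y \right)} = y^{2}$
$Q{\left(D,d \right)} = 11 + d$ ($Q{\left(D,d \right)} = d + 11 = 11 + d$)
$p{\left(1 \right)} T{\left(7 - -4 \right)} + Q{\left(F,4 \right)} = 1 \left(7 - -4\right)^{2} + \left(11 + 4\right) = 1 \left(7 + 4\right)^{2} + 15 = 1 \cdot 11^{2} + 15 = 1 \cdot 121 + 15 = 121 + 15 = 136$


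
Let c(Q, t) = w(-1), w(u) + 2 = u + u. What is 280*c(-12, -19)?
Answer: -1120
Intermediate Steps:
w(u) = -2 + 2*u (w(u) = -2 + (u + u) = -2 + 2*u)
c(Q, t) = -4 (c(Q, t) = -2 + 2*(-1) = -2 - 2 = -4)
280*c(-12, -19) = 280*(-4) = -1120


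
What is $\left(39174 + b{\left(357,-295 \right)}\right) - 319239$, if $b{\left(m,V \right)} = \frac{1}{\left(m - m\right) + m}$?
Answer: $- \frac{99983204}{357} \approx -2.8007 \cdot 10^{5}$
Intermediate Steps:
$b{\left(m,V \right)} = \frac{1}{m}$ ($b{\left(m,V \right)} = \frac{1}{0 + m} = \frac{1}{m}$)
$\left(39174 + b{\left(357,-295 \right)}\right) - 319239 = \left(39174 + \frac{1}{357}\right) - 319239 = \frac{13985119}{357} - 319239 = - \frac{99983204}{357}$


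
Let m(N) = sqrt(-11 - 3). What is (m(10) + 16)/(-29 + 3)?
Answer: -8/13 - I*sqrt(14)/26 ≈ -0.61539 - 0.14391*I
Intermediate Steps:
m(N) = I*sqrt(14) (m(N) = sqrt(-14) = I*sqrt(14))
(m(10) + 16)/(-29 + 3) = (I*sqrt(14) + 16)/(-29 + 3) = (16 + I*sqrt(14))/(-26) = (16 + I*sqrt(14))*(-1/26) = -8/13 - I*sqrt(14)/26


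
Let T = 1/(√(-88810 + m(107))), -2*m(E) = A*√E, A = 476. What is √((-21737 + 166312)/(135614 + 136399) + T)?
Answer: √(144575/272013 - I/√(88810 + 238*√107)) ≈ 0.72904 - 0.00227*I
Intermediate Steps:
m(E) = -238*√E
T = (-88810 - 238*√107)^(-½) (T = 1/(√(-88810 - 238*√107)) = (-88810 - 238*√107)^(-½) ≈ -0.00331*I)
√((-21737 + 166312)/(135614 + 136399) + T) = √((-21737 + 166312)/(135614 + 136399) - I*√2/(2*√(44405 + 119*√107))) = √(144575/272013 - I*√2/(2*√(44405 + 119*√107)))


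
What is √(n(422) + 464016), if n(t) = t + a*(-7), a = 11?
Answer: √464361 ≈ 681.44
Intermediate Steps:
n(t) = -77 + t (n(t) = t + 11*(-7) = t - 77 = -77 + t)
√(n(422) + 464016) = √((-77 + 422) + 464016) = √(345 + 464016) = √464361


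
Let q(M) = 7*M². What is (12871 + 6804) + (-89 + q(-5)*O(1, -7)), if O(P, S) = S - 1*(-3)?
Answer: 18886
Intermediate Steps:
O(P, S) = 3 + S (O(P, S) = S + 3 = 3 + S)
(12871 + 6804) + (-89 + q(-5)*O(1, -7)) = (12871 + 6804) + (-89 + (7*(-5)²)*(3 - 7)) = 19675 + (-89 + (7*25)*(-4)) = 19675 + (-89 + 175*(-4)) = 19675 + (-89 - 700) = 19675 - 789 = 18886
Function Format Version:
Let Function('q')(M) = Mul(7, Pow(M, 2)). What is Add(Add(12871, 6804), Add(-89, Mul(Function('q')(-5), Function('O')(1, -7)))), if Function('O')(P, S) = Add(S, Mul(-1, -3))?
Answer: 18886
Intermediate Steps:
Function('O')(P, S) = Add(3, S) (Function('O')(P, S) = Add(S, 3) = Add(3, S))
Add(Add(12871, 6804), Add(-89, Mul(Function('q')(-5), Function('O')(1, -7)))) = Add(Add(12871, 6804), Add(-89, Mul(Mul(7, Pow(-5, 2)), Add(3, -7)))) = Add(19675, Add(-89, Mul(Mul(7, 25), -4))) = Add(19675, Add(-89, Mul(175, -4))) = Add(19675, Add(-89, -700)) = Add(19675, -789) = 18886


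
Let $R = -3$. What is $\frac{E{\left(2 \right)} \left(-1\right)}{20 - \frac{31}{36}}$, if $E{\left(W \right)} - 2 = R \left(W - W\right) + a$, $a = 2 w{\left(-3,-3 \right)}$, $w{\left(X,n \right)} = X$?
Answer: $\frac{144}{689} \approx 0.209$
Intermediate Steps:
$a = -6$ ($a = 2 \left(-3\right) = -6$)
$E{\left(W \right)} = -4$ ($E{\left(W \right)} = 2 - \left(6 + 3 \left(W - W\right)\right) = 2 - 6 = -4$)
$\frac{E{\left(2 \right)} \left(-1\right)}{20 - \frac{31}{36}} = \frac{\left(-4\right) \left(-1\right)}{20 - \frac{31}{36}} = \frac{4}{20 - \frac{31}{36}} = \frac{4}{\frac{689}{36}} = 4 \cdot \frac{36}{689} = \frac{144}{689}$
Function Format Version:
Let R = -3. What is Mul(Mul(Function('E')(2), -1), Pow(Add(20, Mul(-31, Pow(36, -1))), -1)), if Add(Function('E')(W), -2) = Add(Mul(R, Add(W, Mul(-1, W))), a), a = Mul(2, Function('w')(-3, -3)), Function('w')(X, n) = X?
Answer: Rational(144, 689) ≈ 0.20900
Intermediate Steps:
a = -6 (a = Mul(2, -3) = -6)
Function('E')(W) = -4 (Function('E')(W) = Add(2, Add(Mul(-3, Add(W, Mul(-1, W))), -6)) = Add(2, Add(Mul(-3, 0), -6)) = Add(2, Add(0, -6)) = Add(2, -6) = -4)
Mul(Mul(Function('E')(2), -1), Pow(Add(20, Mul(-31, Pow(36, -1))), -1)) = Mul(Mul(-4, -1), Pow(Add(20, Mul(-31, Pow(36, -1))), -1)) = Mul(4, Pow(Add(20, Mul(-31, Rational(1, 36))), -1)) = Mul(4, Pow(Add(20, Rational(-31, 36)), -1)) = Mul(4, Pow(Rational(689, 36), -1)) = Mul(4, Rational(36, 689)) = Rational(144, 689)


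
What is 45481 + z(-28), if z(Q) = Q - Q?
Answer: 45481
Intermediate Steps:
z(Q) = 0
45481 + z(-28) = 45481 + 0 = 45481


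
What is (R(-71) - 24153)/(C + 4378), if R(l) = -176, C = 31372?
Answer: -24329/35750 ≈ -0.68053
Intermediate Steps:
(R(-71) - 24153)/(C + 4378) = (-176 - 24153)/(31372 + 4378) = -24329/35750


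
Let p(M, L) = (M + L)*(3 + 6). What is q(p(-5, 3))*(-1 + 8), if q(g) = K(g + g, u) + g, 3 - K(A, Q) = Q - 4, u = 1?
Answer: -84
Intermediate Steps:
K(A, Q) = 7 - Q (K(A, Q) = 3 - (Q - 4) = 3 - (-4 + Q) = 3 + (4 - Q) = 7 - Q)
p(M, L) = 9*L + 9*M (p(M, L) = (L + M)*9 = 9*L + 9*M)
q(g) = 6 + g (q(g) = (7 - 1*1) + g = (7 - 1) + g = 6 + g)
q(p(-5, 3))*(-1 + 8) = (6 + (9*3 + 9*(-5)))*(-1 + 8) = (6 + (27 - 45))*7 = (6 - 18)*7 = -12*7 = -84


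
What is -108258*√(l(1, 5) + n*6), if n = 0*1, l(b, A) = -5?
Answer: -108258*I*√5 ≈ -2.4207e+5*I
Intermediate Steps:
n = 0
-108258*√(l(1, 5) + n*6) = -108258*√(-5 + 0*6) = -108258*√(-5 + 0) = -108258*I*√5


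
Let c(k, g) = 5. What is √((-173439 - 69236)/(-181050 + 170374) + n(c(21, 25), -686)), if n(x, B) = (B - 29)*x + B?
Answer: 3*I*√46430709/314 ≈ 65.102*I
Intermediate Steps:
n(x, B) = B + x*(-29 + B) (n(x, B) = (-29 + B)*x + B = x*(-29 + B) + B = B + x*(-29 + B))
√((-173439 - 69236)/(-181050 + 170374) + n(c(21, 25), -686)) = √((-173439 - 69236)/(-181050 + 170374) + (-686 - 29*5 - 686*5)) = √(-242675/(-10676) + (-686 - 145 - 3430)) = √(-242675*(-1/10676) - 4261) = √(14275/628 - 4261) = √(-2661633/628) = 3*I*√46430709/314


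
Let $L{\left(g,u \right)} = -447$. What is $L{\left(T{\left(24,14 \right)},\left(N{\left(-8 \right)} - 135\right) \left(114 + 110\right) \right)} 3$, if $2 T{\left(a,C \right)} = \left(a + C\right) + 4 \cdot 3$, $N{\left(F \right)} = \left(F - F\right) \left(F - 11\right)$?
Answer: $-1341$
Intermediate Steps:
$N{\left(F \right)} = 0$ ($N{\left(F \right)} = 0 \left(-11 + F\right) = 0$)
$T{\left(a,C \right)} = 6 + \frac{C}{2} + \frac{a}{2}$ ($T{\left(a,C \right)} = \frac{\left(a + C\right) + 4 \cdot 3}{2} = \frac{\left(C + a\right) + 12}{2} = \frac{12 + C + a}{2} = 6 + \frac{C}{2} + \frac{a}{2}$)
$L{\left(T{\left(24,14 \right)},\left(N{\left(-8 \right)} - 135\right) \left(114 + 110\right) \right)} 3 = \left(-447\right) 3 = -1341$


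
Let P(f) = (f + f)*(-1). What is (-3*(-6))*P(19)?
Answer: -684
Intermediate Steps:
P(f) = -2*f (P(f) = (2*f)*(-1) = -2*f)
(-3*(-6))*P(19) = (-3*(-6))*(-2*19) = 18*(-38) = -684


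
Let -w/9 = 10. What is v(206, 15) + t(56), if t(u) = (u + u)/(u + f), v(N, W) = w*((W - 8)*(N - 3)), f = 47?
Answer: -13172558/103 ≈ -1.2789e+5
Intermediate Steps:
w = -90 (w = -9*10 = -90)
v(N, W) = -90*(-8 + W)*(-3 + N) (v(N, W) = -90*(W - 8)*(N - 3) = -90*(-8 + W)*(-3 + N))
t(u) = 2*u/(47 + u) (t(u) = (u + u)/(u + 47) = (2*u)/(47 + u) = 2*u/(47 + u))
v(206, 15) + t(56) = (-2160 + 270*15 + 720*206 - 90*206*15) + 2*56/(47 + 56) = (-2160 + 4050 + 148320 - 278100) + 2*56/103 = -127890 + 2*56*(1/103) = -127890 + 112/103 = -13172558/103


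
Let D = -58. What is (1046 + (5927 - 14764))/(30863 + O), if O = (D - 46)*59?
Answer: -7791/24727 ≈ -0.31508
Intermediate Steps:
O = -6136 (O = (-58 - 46)*59 = -104*59 = -6136)
(1046 + (5927 - 14764))/(30863 + O) = (1046 + (5927 - 14764))/(30863 - 6136) = (1046 - 8837)/24727 = -7791*1/24727 = -7791/24727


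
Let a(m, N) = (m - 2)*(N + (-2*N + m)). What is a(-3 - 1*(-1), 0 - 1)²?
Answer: 16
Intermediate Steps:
a(m, N) = (-2 + m)*(m - N) (a(m, N) = (-2 + m)*(N + (m - 2*N)) = (-2 + m)*(m - N))
a(-3 - 1*(-1), 0 - 1)² = ((-3 - 1*(-1))² - 2*(-3 - 1*(-1)) + 2*(0 - 1) - (0 - 1)*(-3 - 1*(-1)))² = ((-3 + 1)² - 2*(-3 + 1) + 2*(-1) - 1*(-1)*(-3 + 1))² = ((-2)² - 2*(-2) - 2 - 1*(-1)*(-2))² = (4 + 4 - 2 - 2)² = 4² = 16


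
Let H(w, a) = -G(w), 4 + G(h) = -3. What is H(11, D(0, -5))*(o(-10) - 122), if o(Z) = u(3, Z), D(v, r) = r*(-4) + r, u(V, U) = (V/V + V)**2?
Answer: -742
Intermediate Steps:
G(h) = -7 (G(h) = -4 - 3 = -7)
u(V, U) = (1 + V)**2
D(v, r) = -3*r (D(v, r) = -4*r + r = -3*r)
o(Z) = 16 (o(Z) = (1 + 3)**2 = 4**2 = 16)
H(w, a) = 7 (H(w, a) = -1*(-7) = 7)
H(11, D(0, -5))*(o(-10) - 122) = 7*(16 - 122) = 7*(-106) = -742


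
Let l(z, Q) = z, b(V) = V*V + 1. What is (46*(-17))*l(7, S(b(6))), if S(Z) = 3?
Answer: -5474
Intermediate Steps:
b(V) = 1 + V² (b(V) = V² + 1 = 1 + V²)
(46*(-17))*l(7, S(b(6))) = (46*(-17))*7 = -782*7 = -5474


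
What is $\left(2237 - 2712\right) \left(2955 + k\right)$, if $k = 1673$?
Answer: $-2198300$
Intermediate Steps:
$\left(2237 - 2712\right) \left(2955 + k\right) = \left(2237 - 2712\right) \left(2955 + 1673\right) = \left(-475\right) 4628 = -2198300$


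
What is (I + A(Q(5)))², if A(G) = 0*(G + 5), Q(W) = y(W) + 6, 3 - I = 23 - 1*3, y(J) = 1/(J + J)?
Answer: 289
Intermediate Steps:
y(J) = 1/(2*J)
I = -17 (I = 3 - (23 - 1*3) = 3 - (23 - 3) = 3 - 1*20 = 3 - 20 = -17)
Q(W) = 6 + 1/(2*W) (Q(W) = 1/(2*W) + 6 = 6 + 1/(2*W))
A(G) = 0 (A(G) = 0*(5 + G) = 0)
(I + A(Q(5)))² = (-17 + 0)² = (-17)² = 289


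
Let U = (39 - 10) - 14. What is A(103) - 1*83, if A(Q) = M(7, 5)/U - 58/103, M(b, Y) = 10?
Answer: -25615/309 ≈ -82.896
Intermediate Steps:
U = 15 (U = 29 - 14 = 15)
A(Q) = 32/309 (A(Q) = 10/15 - 58/103 = 10*(1/15) - 58*1/103 = ⅔ - 58/103 = 32/309)
A(103) - 1*83 = 32/309 - 1*83 = 32/309 - 83 = -25615/309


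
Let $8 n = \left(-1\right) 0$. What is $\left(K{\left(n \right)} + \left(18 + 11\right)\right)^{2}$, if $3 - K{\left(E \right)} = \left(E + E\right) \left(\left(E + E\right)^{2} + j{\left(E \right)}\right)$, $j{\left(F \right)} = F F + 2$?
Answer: $1024$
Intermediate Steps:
$j{\left(F \right)} = 2 + F^{2}$ ($j{\left(F \right)} = F^{2} + 2 = 2 + F^{2}$)
$n = 0$ ($n = \frac{\left(-1\right) 0}{8} = \frac{1}{8} \cdot 0 = 0$)
$K{\left(E \right)} = 3 - 2 E \left(2 + 5 E^{2}\right)$ ($K{\left(E \right)} = 3 - \left(E + E\right) \left(\left(E + E\right)^{2} + \left(2 + E^{2}\right)\right) = 3 - 2 E \left(\left(2 E\right)^{2} + \left(2 + E^{2}\right)\right) = 3 - 2 E \left(4 E^{2} + \left(2 + E^{2}\right)\right) = 3 - 2 E \left(2 + 5 E^{2}\right)$)
$\left(K{\left(n \right)} + \left(18 + 11\right)\right)^{2} = \left(\left(3 - 10 \cdot 0^{3} - 0\right) + \left(18 + 11\right)\right)^{2} = \left(\left(3 - 0 + 0\right) + 29\right)^{2} = \left(\left(3 + 0 + 0\right) + 29\right)^{2} = \left(3 + 29\right)^{2} = 32^{2} = 1024$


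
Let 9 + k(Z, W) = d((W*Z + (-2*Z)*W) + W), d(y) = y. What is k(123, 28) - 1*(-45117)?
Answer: 41692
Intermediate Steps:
k(Z, W) = -9 + W - W*Z (k(Z, W) = -9 + ((W*Z + (-2*Z)*W) + W) = -9 + ((W*Z - 2*W*Z) + W) = -9 + (-W*Z + W) = -9 + (W - W*Z) = -9 + W - W*Z)
k(123, 28) - 1*(-45117) = (-9 + 28 - 1*28*123) - 1*(-45117) = (-9 + 28 - 3444) + 45117 = -3425 + 45117 = 41692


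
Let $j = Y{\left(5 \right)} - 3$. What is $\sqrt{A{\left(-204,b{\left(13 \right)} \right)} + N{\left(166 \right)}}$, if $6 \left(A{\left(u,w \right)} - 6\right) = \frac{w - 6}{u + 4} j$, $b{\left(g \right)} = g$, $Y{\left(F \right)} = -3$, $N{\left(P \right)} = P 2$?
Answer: $\frac{\sqrt{135214}}{20} \approx 18.386$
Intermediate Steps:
$N{\left(P \right)} = 2 P$
$j = -6$ ($j = -3 - 3 = -6$)
$A{\left(u,w \right)} = 6 - \frac{-6 + w}{4 + u}$ ($A{\left(u,w \right)} = 6 + \frac{\frac{w - 6}{u + 4} \left(-6\right)}{6} = 6 + \frac{\frac{-6 + w}{4 + u} \left(-6\right)}{6} = 6 + \frac{\left(-6\right) \frac{1}{4 + u} \left(-6 + w\right)}{6} = 6 - \frac{-6 + w}{4 + u}$)
$\sqrt{A{\left(-204,b{\left(13 \right)} \right)} + N{\left(166 \right)}} = \sqrt{\frac{30 - 13 + 6 \left(-204\right)}{4 - 204} + 2 \cdot 166} = \sqrt{\frac{30 - 13 - 1224}{-200} + 332} = \sqrt{\left(- \frac{1}{200}\right) \left(-1207\right) + 332} = \sqrt{\frac{1207}{200} + 332} = \sqrt{\frac{67607}{200}} = \frac{\sqrt{135214}}{20}$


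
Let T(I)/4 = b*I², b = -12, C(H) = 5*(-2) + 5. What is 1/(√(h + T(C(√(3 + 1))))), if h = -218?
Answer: -I*√1418/1418 ≈ -0.026556*I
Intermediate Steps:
C(H) = -5 (C(H) = -10 + 5 = -5)
T(I) = -48*I² (T(I) = 4*(-12*I²) = -48*I²)
1/(√(h + T(C(√(3 + 1))))) = 1/(√(-218 - 48*(-5)²)) = 1/(√(-218 - 48*25)) = 1/(√(-218 - 1200)) = 1/(√(-1418)) = 1/(I*√1418) = -I*√1418/1418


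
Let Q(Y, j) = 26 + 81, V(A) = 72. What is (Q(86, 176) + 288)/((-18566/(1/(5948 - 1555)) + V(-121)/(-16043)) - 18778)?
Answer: -1267397/261755072472 ≈ -4.8419e-6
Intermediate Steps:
Q(Y, j) = 107
(Q(86, 176) + 288)/((-18566/(1/(5948 - 1555)) + V(-121)/(-16043)) - 18778) = (107 + 288)/((-18566/(1/(5948 - 1555)) + 72/(-16043)) - 18778) = 395/((-18566/(1/4393) + 72*(-1/16043)) - 18778) = 395/((-18566/1/4393 - 72/16043) - 18778) = 395/((-18566*4393 - 72/16043) - 18778) = 395/((-81560438 - 72/16043) - 18778) = 395/(-1308474106906/16043 - 18778) = 395/(-1308775362360/16043) = 395*(-16043/1308775362360) = -1267397/261755072472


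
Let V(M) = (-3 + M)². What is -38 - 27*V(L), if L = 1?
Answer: -146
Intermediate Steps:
-38 - 27*V(L) = -38 - 27*(-3 + 1)² = -38 - 27*(-2)² = -38 - 27*4 = -38 - 108 = -146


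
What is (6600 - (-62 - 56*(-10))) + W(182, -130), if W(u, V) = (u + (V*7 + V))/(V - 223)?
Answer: 2154864/353 ≈ 6104.4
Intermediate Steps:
W(u, V) = (u + 8*V)/(-223 + V) (W(u, V) = (u + (7*V + V))/(-223 + V) = (u + 8*V)/(-223 + V))
(6600 - (-62 - 56*(-10))) + W(182, -130) = (6600 - (-62 - 56*(-10))) + (182 + 8*(-130))/(-223 - 130) = (6600 - (-62 + 560)) + (182 - 1040)/(-353) = (6600 - 1*498) - 1/353*(-858) = (6600 - 498) + 858/353 = 6102 + 858/353 = 2154864/353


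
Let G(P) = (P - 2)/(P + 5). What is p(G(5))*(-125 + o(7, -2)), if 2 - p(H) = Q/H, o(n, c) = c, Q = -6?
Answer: -2794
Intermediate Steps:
G(P) = (-2 + P)/(5 + P)
p(H) = 2 + 6/H (p(H) = 2 - (-6)/H = 2 + 6/H)
p(G(5))*(-125 + o(7, -2)) = (2 + 6/(((-2 + 5)/(5 + 5))))*(-125 - 2) = (2 + 6/((3/10)))*(-127) = (2 + 6/(((1/10)*3)))*(-127) = (2 + 6/(3/10))*(-127) = (2 + 6*(10/3))*(-127) = (2 + 20)*(-127) = 22*(-127) = -2794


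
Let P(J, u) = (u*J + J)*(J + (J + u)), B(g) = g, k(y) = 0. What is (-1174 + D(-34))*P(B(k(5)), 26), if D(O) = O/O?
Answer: 0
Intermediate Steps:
D(O) = 1
P(J, u) = (J + J*u)*(u + 2*J) (P(J, u) = (J*u + J)*(u + 2*J) = (J + J*u)*(u + 2*J))
(-1174 + D(-34))*P(B(k(5)), 26) = (-1174 + 1)*(0*(26 + 26² + 2*0 + 2*0*26)) = -0*(26 + 676 + 0 + 0) = -0*702 = -1173*0 = 0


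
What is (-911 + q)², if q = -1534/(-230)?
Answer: 10815584004/13225 ≈ 8.1781e+5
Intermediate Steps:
q = 767/115 (q = -1534*(-1/230) = 767/115 ≈ 6.6696)
(-911 + q)² = (-911 + 767/115)² = (-103998/115)² = 10815584004/13225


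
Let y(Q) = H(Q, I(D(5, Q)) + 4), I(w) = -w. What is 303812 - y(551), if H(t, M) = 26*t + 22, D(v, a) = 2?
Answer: 289464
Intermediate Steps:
H(t, M) = 22 + 26*t
y(Q) = 22 + 26*Q
303812 - y(551) = 303812 - (22 + 26*551) = 303812 - (22 + 14326) = 303812 - 1*14348 = 303812 - 14348 = 289464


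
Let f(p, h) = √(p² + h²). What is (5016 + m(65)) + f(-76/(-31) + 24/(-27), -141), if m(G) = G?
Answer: 5081 + √1547747017/279 ≈ 5222.0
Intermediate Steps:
f(p, h) = √(h² + p²)
(5016 + m(65)) + f(-76/(-31) + 24/(-27), -141) = (5016 + 65) + √((-141)² + (-76/(-31) + 24/(-27))²) = 5081 + √(19881 + (-76*(-1/31) + 24*(-1/27))²) = 5081 + √(19881 + (76/31 - 8/9)²) = 5081 + √(19881 + (436/279)²) = 5081 + √(19881 + 190096/77841) = 5081 + √(1547747017/77841) = 5081 + √1547747017/279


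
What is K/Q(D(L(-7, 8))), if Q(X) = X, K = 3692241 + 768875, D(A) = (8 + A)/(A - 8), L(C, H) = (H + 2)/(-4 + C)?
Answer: -218594684/39 ≈ -5.6050e+6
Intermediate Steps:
L(C, H) = (2 + H)/(-4 + C)
D(A) = (8 + A)/(-8 + A)
K = 4461116
K/Q(D(L(-7, 8))) = 4461116/(((8 + (2 + 8)/(-4 - 7))/(-8 + (2 + 8)/(-4 - 7)))) = 4461116/(((8 + 10/(-11))/(-8 + 10/(-11)))) = 4461116/(((8 - 1/11*10)/(-8 - 1/11*10))) = 4461116/(((8 - 10/11)/(-8 - 10/11))) = 4461116/(((78/11)/(-98/11))) = 4461116/((-11/98*78/11)) = 4461116/(-39/49) = 4461116*(-49/39) = -218594684/39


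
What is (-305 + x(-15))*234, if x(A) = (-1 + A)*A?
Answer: -15210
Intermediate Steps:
x(A) = A*(-1 + A)
(-305 + x(-15))*234 = (-305 - 15*(-1 - 15))*234 = (-305 - 15*(-16))*234 = (-305 + 240)*234 = -65*234 = -15210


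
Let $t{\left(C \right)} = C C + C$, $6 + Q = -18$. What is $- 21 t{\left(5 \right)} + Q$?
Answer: $-654$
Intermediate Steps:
$Q = -24$ ($Q = -6 - 18 = -24$)
$t{\left(C \right)} = C + C^{2}$ ($t{\left(C \right)} = C^{2} + C = C + C^{2}$)
$- 21 t{\left(5 \right)} + Q = - 21 \cdot 5 \left(1 + 5\right) - 24 = - 21 \cdot 5 \cdot 6 - 24 = \left(-21\right) 30 - 24 = -630 - 24 = -654$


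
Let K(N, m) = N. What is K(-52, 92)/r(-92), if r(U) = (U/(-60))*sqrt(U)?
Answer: 390*I*sqrt(23)/529 ≈ 3.5357*I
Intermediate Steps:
r(U) = -U**(3/2)/60 (r(U) = (U*(-1/60))*sqrt(U) = (-U/60)*sqrt(U) = -U**(3/2)/60)
K(-52, 92)/r(-92) = -52*(-15*I*sqrt(23)/1058) = -(-390)*I*sqrt(23)/529 = 390*I*sqrt(23)/529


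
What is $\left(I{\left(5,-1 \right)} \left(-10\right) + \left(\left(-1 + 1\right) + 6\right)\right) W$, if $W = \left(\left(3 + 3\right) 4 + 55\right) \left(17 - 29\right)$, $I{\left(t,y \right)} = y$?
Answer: $-15168$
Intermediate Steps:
$W = -948$ ($W = \left(6 \cdot 4 + 55\right) \left(-12\right) = \left(24 + 55\right) \left(-12\right) = 79 \left(-12\right) = -948$)
$\left(I{\left(5,-1 \right)} \left(-10\right) + \left(\left(-1 + 1\right) + 6\right)\right) W = \left(\left(-1\right) \left(-10\right) + \left(\left(-1 + 1\right) + 6\right)\right) \left(-948\right) = \left(10 + \left(0 + 6\right)\right) \left(-948\right) = \left(10 + 6\right) \left(-948\right) = 16 \left(-948\right) = -15168$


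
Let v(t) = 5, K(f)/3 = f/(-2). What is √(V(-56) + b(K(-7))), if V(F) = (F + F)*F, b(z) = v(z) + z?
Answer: 5*√1006/2 ≈ 79.294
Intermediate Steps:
K(f) = -3*f/2 (K(f) = 3*(f/(-2)) = 3*(f*(-½)) = 3*(-f/2) = -3*f/2)
b(z) = 5 + z
V(F) = 2*F² (V(F) = (2*F)*F = 2*F²)
√(V(-56) + b(K(-7))) = √(2*(-56)² + (5 - 3/2*(-7))) = √(2*3136 + (5 + 21/2)) = √(6272 + 31/2) = √(12575/2) = 5*√1006/2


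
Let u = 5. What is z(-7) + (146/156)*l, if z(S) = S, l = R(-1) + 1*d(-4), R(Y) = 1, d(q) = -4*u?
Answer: -1933/78 ≈ -24.782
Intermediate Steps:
d(q) = -20 (d(q) = -4*5 = -20)
l = -19 (l = 1 + 1*(-20) = 1 - 20 = -19)
z(-7) + (146/156)*l = -7 + (146/156)*(-19) = -7 + (146*(1/156))*(-19) = -7 + (73/78)*(-19) = -7 - 1387/78 = -1933/78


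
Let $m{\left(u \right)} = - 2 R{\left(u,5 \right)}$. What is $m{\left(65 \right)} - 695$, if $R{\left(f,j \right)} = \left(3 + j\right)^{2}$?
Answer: $-823$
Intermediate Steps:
$m{\left(u \right)} = -128$ ($m{\left(u \right)} = - 2 \left(3 + 5\right)^{2} = - 2 \cdot 8^{2} = \left(-2\right) 64 = -128$)
$m{\left(65 \right)} - 695 = -128 - 695 = -823$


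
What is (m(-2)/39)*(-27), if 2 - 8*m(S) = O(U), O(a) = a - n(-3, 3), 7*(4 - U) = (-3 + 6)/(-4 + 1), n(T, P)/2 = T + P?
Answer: 135/728 ≈ 0.18544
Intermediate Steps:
n(T, P) = 2*P + 2*T (n(T, P) = 2*(T + P) = 2*(P + T) = 2*P + 2*T)
U = 29/7 (U = 4 - (-3 + 6)/(7*(-4 + 1)) = 4 - 3/(7*(-3)) = 4 - 3*(-1)/(7*3) = 4 - ⅐*(-1) = 4 + ⅐ = 29/7 ≈ 4.1429)
O(a) = a (O(a) = a - (2*3 + 2*(-3)) = a - (6 - 6) = a - 1*0 = a + 0 = a)
m(S) = -15/56 (m(S) = ¼ - ⅛*29/7 = ¼ - 29/56 = -15/56)
(m(-2)/39)*(-27) = (-15/56/39)*(-27) = ((1/39)*(-15/56))*(-27) = -5/728*(-27) = 135/728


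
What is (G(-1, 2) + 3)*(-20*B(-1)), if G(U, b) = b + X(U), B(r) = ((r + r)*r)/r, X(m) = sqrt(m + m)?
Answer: 200 + 40*I*sqrt(2) ≈ 200.0 + 56.569*I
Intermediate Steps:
X(m) = sqrt(2)*sqrt(m) (X(m) = sqrt(2*m) = sqrt(2)*sqrt(m))
B(r) = 2*r (B(r) = ((2*r)*r)/r = (2*r**2)/r = 2*r)
G(U, b) = b + sqrt(2)*sqrt(U)
(G(-1, 2) + 3)*(-20*B(-1)) = ((2 + sqrt(2)*sqrt(-1)) + 3)*(-40*(-1)) = ((2 + sqrt(2)*I) + 3)*(-20*(-2)) = ((2 + I*sqrt(2)) + 3)*40 = (5 + I*sqrt(2))*40 = 200 + 40*I*sqrt(2)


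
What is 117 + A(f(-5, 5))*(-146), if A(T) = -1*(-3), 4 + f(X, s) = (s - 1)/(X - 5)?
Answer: -321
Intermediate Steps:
f(X, s) = -4 + (-1 + s)/(-5 + X) (f(X, s) = -4 + (s - 1)/(X - 5) = -4 + (-1 + s)/(-5 + X))
A(T) = 3
117 + A(f(-5, 5))*(-146) = 117 + 3*(-146) = 117 - 438 = -321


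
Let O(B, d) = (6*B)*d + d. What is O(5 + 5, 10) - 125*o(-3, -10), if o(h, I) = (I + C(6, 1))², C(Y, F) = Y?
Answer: -1390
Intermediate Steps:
o(h, I) = (6 + I)² (o(h, I) = (I + 6)² = (6 + I)²)
O(B, d) = d + 6*B*d (O(B, d) = 6*B*d + d = d + 6*B*d)
O(5 + 5, 10) - 125*o(-3, -10) = 10*(1 + 6*(5 + 5)) - 125*(6 - 10)² = 10*(1 + 6*10) - 125*(-4)² = 10*(1 + 60) - 125*16 = 10*61 - 2000 = 610 - 2000 = -1390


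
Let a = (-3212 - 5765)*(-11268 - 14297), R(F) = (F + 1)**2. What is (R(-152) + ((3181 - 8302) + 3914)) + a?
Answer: 229518599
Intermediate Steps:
R(F) = (1 + F)**2
a = 229497005 (a = -8977*(-25565) = 229497005)
(R(-152) + ((3181 - 8302) + 3914)) + a = ((1 - 152)**2 + ((3181 - 8302) + 3914)) + 229497005 = ((-151)**2 + (-5121 + 3914)) + 229497005 = (22801 - 1207) + 229497005 = 21594 + 229497005 = 229518599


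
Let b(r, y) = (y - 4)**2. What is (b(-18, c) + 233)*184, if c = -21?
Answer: 157872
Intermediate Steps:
b(r, y) = (-4 + y)**2
(b(-18, c) + 233)*184 = ((-4 - 21)**2 + 233)*184 = ((-25)**2 + 233)*184 = (625 + 233)*184 = 858*184 = 157872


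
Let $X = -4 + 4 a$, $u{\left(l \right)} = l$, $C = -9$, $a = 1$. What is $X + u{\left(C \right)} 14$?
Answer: $-126$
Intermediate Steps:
$X = 0$ ($X = -4 + 4 \cdot 1 = -4 + 4 = 0$)
$X + u{\left(C \right)} 14 = 0 - 126 = -126$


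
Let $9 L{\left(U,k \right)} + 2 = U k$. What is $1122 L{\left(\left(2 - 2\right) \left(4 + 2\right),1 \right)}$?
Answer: $- \frac{748}{3} \approx -249.33$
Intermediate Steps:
$L{\left(U,k \right)} = - \frac{2}{9} + \frac{U k}{9}$
$1122 L{\left(\left(2 - 2\right) \left(4 + 2\right),1 \right)} = 1122 \left(- \frac{2}{9} + \frac{1}{9} \left(2 - 2\right) \left(4 + 2\right) 1\right) = 1122 \left(- \frac{2}{9} + \frac{1}{9} \cdot 0 \cdot 6 \cdot 1\right) = 1122 \left(- \frac{2}{9} + \frac{1}{9} \cdot 0 \cdot 1\right) = 1122 \left(- \frac{2}{9} + 0\right) = 1122 \left(- \frac{2}{9}\right) = - \frac{748}{3}$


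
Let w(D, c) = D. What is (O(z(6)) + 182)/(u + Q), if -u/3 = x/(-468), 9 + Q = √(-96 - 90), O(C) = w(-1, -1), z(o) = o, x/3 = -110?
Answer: -1360034/209257 - 122356*I*√186/209257 ≈ -6.4994 - 7.9745*I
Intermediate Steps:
x = -330 (x = 3*(-110) = -330)
O(C) = -1
Q = -9 + I*√186 (Q = -9 + √(-96 - 90) = -9 + √(-186) = -9 + I*√186 ≈ -9.0 + 13.638*I)
u = -55/26 (u = -(-990)/(-468) = -(-990)*(-1)/468 = -3*55/78 = -55/26 ≈ -2.1154)
(O(z(6)) + 182)/(u + Q) = (-1 + 182)/(-55/26 + (-9 + I*√186)) = 181/(-289/26 + I*√186)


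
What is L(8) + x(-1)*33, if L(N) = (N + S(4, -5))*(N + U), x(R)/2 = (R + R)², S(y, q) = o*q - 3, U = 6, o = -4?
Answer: 614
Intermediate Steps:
S(y, q) = -3 - 4*q (S(y, q) = -4*q - 3 = -3 - 4*q)
x(R) = 8*R² (x(R) = 2*(R + R)² = 2*(2*R)² = 2*(4*R²) = 8*R²)
L(N) = (6 + N)*(17 + N) (L(N) = (N + (-3 - 4*(-5)))*(N + 6) = (N + (-3 + 20))*(6 + N) = (N + 17)*(6 + N) = (17 + N)*(6 + N) = (6 + N)*(17 + N))
L(8) + x(-1)*33 = (102 + 8² + 23*8) + (8*(-1)²)*33 = (102 + 64 + 184) + (8*1)*33 = 350 + 8*33 = 350 + 264 = 614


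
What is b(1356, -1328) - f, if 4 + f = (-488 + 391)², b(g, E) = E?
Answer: -10733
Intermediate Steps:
f = 9405 (f = -4 + (-488 + 391)² = -4 + (-97)² = -4 + 9409 = 9405)
b(1356, -1328) - f = -1328 - 1*9405 = -1328 - 9405 = -10733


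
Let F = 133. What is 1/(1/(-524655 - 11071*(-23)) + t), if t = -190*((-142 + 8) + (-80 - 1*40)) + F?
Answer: 270022/13067174645 ≈ 2.0664e-5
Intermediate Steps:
t = 48393 (t = -190*((-142 + 8) + (-80 - 1*40)) + 133 = -190*(-134 + (-80 - 40)) + 133 = -190*(-134 - 120) + 133 = -190*(-254) + 133 = 48260 + 133 = 48393)
1/(1/(-524655 - 11071*(-23)) + t) = 1/(1/(-524655 - 11071*(-23)) + 48393) = 1/(1/(-524655 + 254633) + 48393) = 1/(1/(-270022) + 48393) = 1/(-1/270022 + 48393) = 1/(13067174645/270022) = 270022/13067174645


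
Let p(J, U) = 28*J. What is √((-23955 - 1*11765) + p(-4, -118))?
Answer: 2*I*√8958 ≈ 189.29*I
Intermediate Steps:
√((-23955 - 1*11765) + p(-4, -118)) = √((-23955 - 1*11765) + 28*(-4)) = √((-23955 - 11765) - 112) = √(-35720 - 112) = √(-35832) = 2*I*√8958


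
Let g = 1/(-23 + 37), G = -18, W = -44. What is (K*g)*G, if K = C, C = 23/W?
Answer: 207/308 ≈ 0.67208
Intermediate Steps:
C = -23/44 (C = 23/(-44) = 23*(-1/44) = -23/44 ≈ -0.52273)
g = 1/14 ≈ 0.071429
K = -23/44 ≈ -0.52273
(K*g)*G = -23/44*1/14*(-18) = -23/616*(-18) = 207/308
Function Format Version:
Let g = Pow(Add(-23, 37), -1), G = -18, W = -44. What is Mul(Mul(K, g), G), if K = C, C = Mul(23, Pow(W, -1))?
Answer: Rational(207, 308) ≈ 0.67208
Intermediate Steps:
C = Rational(-23, 44) (C = Mul(23, Pow(-44, -1)) = Mul(23, Rational(-1, 44)) = Rational(-23, 44) ≈ -0.52273)
g = Rational(1, 14) (g = Pow(14, -1) = Rational(1, 14) ≈ 0.071429)
K = Rational(-23, 44) ≈ -0.52273
Mul(Mul(K, g), G) = Mul(Mul(Rational(-23, 44), Rational(1, 14)), -18) = Mul(Rational(-23, 616), -18) = Rational(207, 308)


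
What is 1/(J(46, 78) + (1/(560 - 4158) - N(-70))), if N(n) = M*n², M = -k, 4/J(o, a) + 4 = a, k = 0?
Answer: 133126/7159 ≈ 18.596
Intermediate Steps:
J(o, a) = 4/(-4 + a)
M = 0 (M = -1*0 = 0)
N(n) = 0 (N(n) = 0*n² = 0)
1/(J(46, 78) + (1/(560 - 4158) - N(-70))) = 1/(4/(-4 + 78) + (1/(560 - 4158) - 1*0)) = 1/(4/74 + (1/(-3598) + 0)) = 1/(4*(1/74) + (-1/3598 + 0)) = 1/(2/37 - 1/3598) = 1/(7159/133126) = 133126/7159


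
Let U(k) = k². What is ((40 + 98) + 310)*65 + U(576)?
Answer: 360896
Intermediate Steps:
((40 + 98) + 310)*65 + U(576) = ((40 + 98) + 310)*65 + 576² = (138 + 310)*65 + 331776 = 448*65 + 331776 = 29120 + 331776 = 360896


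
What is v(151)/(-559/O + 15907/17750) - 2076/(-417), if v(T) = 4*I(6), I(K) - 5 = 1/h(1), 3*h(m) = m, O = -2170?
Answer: 5051965612/154430529 ≈ 32.714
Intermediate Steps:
h(m) = m/3
I(K) = 8 (I(K) = 5 + 1/((⅓)*1) = 5 + 1/(⅓) = 5 + 3 = 8)
v(T) = 32 (v(T) = 4*8 = 32)
v(151)/(-559/O + 15907/17750) - 2076/(-417) = 32/(-559/(-2170) + 15907/17750) - 2076/(-417) = 32/(-559*(-1/2170) + 15907*(1/17750)) - 2076*(-1/417) = 32/(559/2170 + 15907/17750) + 692/139 = 32/(2222022/1925875) + 692/139 = 32*(1925875/2222022) + 692/139 = 30814000/1111011 + 692/139 = 5051965612/154430529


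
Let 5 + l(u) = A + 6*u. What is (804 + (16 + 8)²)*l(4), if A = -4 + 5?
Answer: 27600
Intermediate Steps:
A = 1
l(u) = -4 + 6*u (l(u) = -5 + (1 + 6*u) = -4 + 6*u)
(804 + (16 + 8)²)*l(4) = (804 + (16 + 8)²)*(-4 + 6*4) = (804 + 24²)*(-4 + 24) = (804 + 576)*20 = 1380*20 = 27600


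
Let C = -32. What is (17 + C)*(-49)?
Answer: 735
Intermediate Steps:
(17 + C)*(-49) = (17 - 32)*(-49) = -15*(-49) = 735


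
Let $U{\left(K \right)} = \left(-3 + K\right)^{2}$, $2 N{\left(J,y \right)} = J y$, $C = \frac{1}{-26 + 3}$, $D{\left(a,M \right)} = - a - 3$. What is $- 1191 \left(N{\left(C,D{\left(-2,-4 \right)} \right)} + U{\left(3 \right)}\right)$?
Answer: $- \frac{1191}{46} \approx -25.891$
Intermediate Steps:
$D{\left(a,M \right)} = -3 - a$
$C = - \frac{1}{23}$ ($C = \frac{1}{-23} = - \frac{1}{23} \approx -0.043478$)
$N{\left(J,y \right)} = \frac{J y}{2}$
$- 1191 \left(N{\left(C,D{\left(-2,-4 \right)} \right)} + U{\left(3 \right)}\right) = - 1191 \left(\frac{1}{2} \left(- \frac{1}{23}\right) \left(-3 - -2\right) + \left(-3 + 3\right)^{2}\right) = - 1191 \left(\frac{1}{2} \left(- \frac{1}{23}\right) \left(-3 + 2\right) + 0^{2}\right) = - 1191 \left(\frac{1}{2} \left(- \frac{1}{23}\right) \left(-1\right) + 0\right) = - 1191 \left(\frac{1}{46} + 0\right) = \left(-1191\right) \frac{1}{46} = - \frac{1191}{46}$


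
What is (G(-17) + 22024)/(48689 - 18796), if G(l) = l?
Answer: 22007/29893 ≈ 0.73619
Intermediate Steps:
(G(-17) + 22024)/(48689 - 18796) = (-17 + 22024)/(48689 - 18796) = 22007/29893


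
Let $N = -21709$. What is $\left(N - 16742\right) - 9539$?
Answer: $-47990$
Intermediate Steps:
$\left(N - 16742\right) - 9539 = \left(-21709 - 16742\right) - 9539 = -38451 + \left(-11911 + 2372\right) = -38451 - 9539 = -47990$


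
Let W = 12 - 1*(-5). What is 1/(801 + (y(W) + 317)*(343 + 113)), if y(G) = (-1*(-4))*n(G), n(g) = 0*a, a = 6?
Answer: 1/145353 ≈ 6.8798e-6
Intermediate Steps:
n(g) = 0 (n(g) = 0*6 = 0)
W = 17 (W = 12 + 5 = 17)
y(G) = 0 (y(G) = -1*(-4)*0 = 4*0 = 0)
1/(801 + (y(W) + 317)*(343 + 113)) = 1/(801 + (0 + 317)*(343 + 113)) = 1/(801 + 317*456) = 1/(801 + 144552) = 1/145353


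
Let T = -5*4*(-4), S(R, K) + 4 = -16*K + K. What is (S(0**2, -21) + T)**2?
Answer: 152881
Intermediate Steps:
S(R, K) = -4 - 15*K (S(R, K) = -4 + (-16*K + K) = -4 - 15*K)
T = 80 (T = -20*(-4) = 80)
(S(0**2, -21) + T)**2 = ((-4 - 15*(-21)) + 80)**2 = ((-4 + 315) + 80)**2 = (311 + 80)**2 = 391**2 = 152881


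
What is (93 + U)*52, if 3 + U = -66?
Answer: 1248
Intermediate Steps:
U = -69 (U = -3 - 66 = -69)
(93 + U)*52 = (93 - 69)*52 = 24*52 = 1248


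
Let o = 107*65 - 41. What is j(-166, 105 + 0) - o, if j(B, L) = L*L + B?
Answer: 3945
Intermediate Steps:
j(B, L) = B + L² (j(B, L) = L² + B = B + L²)
o = 6914 (o = 6955 - 41 = 6914)
j(-166, 105 + 0) - o = (-166 + (105 + 0)²) - 1*6914 = (-166 + 105²) - 6914 = (-166 + 11025) - 6914 = 10859 - 6914 = 3945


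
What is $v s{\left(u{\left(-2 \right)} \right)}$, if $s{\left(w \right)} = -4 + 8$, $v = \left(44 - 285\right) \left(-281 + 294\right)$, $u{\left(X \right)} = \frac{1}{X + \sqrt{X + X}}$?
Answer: $-12532$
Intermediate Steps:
$u{\left(X \right)} = \frac{1}{X + \sqrt{2} \sqrt{X}}$ ($u{\left(X \right)} = \frac{1}{X + \sqrt{2 X}} = \frac{1}{X + \sqrt{2} \sqrt{X}}$)
$v = -3133$ ($v = \left(-241\right) 13 = -3133$)
$s{\left(w \right)} = 4$
$v s{\left(u{\left(-2 \right)} \right)} = \left(-3133\right) 4 = -12532$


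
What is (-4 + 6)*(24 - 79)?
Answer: -110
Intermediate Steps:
(-4 + 6)*(24 - 79) = 2*(-55) = -110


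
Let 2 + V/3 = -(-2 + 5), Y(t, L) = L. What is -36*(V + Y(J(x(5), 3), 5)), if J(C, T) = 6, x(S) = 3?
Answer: 360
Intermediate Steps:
V = -15 (V = -6 + 3*(-(-2 + 5)) = -6 + 3*(-1*3) = -6 + 3*(-3) = -6 - 9 = -15)
-36*(V + Y(J(x(5), 3), 5)) = -36*(-15 + 5) = -36*(-10) = 360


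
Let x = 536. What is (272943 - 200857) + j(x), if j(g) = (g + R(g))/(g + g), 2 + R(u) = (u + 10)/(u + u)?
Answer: 41420325409/574592 ≈ 72087.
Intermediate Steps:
R(u) = -2 + (10 + u)/(2*u) (R(u) = -2 + (u + 10)/(u + u) = -2 + (10 + u)/((2*u)) = -2 + (10 + u)*(1/(2*u)) = -2 + (10 + u)/(2*u))
j(g) = (-3/2 + g + 5/g)/(2*g) (j(g) = (g + (-3/2 + 5/g))/(g + g) = (-3/2 + g + 5/g)/((2*g)) = (-3/2 + g + 5/g)*(1/(2*g)) = (-3/2 + g + 5/g)/(2*g))
(272943 - 200857) + j(x) = (272943 - 200857) + (¼)*(10 + 536*(-3 + 2*536))/536² = 72086 + (¼)*(1/287296)*(10 + 536*(-3 + 1072)) = 72086 + (¼)*(1/287296)*(10 + 536*1069) = 72086 + (¼)*(1/287296)*(10 + 572984) = 72086 + (¼)*(1/287296)*572994 = 72086 + 286497/574592 = 41420325409/574592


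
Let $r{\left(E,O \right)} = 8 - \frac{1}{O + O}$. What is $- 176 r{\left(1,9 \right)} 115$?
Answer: $- \frac{1447160}{9} \approx -1.608 \cdot 10^{5}$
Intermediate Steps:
$r{\left(E,O \right)} = 8 - \frac{1}{2 O}$
$- 176 r{\left(1,9 \right)} 115 = - 176 \left(8 - \frac{1}{2 \cdot 9}\right) 115 = - 176 \left(8 - \frac{1}{18}\right) 115 = \left(-176\right) \frac{143}{18} \cdot 115 = \left(- \frac{12584}{9}\right) 115 = - \frac{1447160}{9}$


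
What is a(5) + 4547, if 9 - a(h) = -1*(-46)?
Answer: 4510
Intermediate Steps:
a(h) = -37 (a(h) = 9 - (-1)*(-46) = 9 - 1*46 = 9 - 46 = -37)
a(5) + 4547 = -37 + 4547 = 4510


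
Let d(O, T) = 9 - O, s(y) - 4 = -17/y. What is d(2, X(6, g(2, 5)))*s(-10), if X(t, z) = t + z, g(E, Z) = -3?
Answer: 399/10 ≈ 39.900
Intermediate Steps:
s(y) = 4 - 17/y
d(2, X(6, g(2, 5)))*s(-10) = (9 - 1*2)*(4 - 17/(-10)) = (9 - 2)*(4 - 17*(-⅒)) = 7*(4 + 17/10) = 7*(57/10) = 399/10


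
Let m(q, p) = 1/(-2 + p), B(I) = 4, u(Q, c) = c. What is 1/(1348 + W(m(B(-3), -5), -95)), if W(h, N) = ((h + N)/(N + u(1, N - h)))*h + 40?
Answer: 3101/4303966 ≈ 0.00072050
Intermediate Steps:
W(h, N) = 40 + h*(N + h)/(-h + 2*N) (W(h, N) = ((h + N)/(N + (N - h)))*h + 40 = ((N + h)/(-h + 2*N))*h + 40 = h*(N + h)/(-h + 2*N) + 40 = 40 + h*(N + h)/(-h + 2*N))
1/(1348 + W(m(B(-3), -5), -95)) = 1/(1348 + ((1/(-2 - 5))² - 40/(-2 - 5) + 80*(-95) - 95/(-2 - 5))/(-1/(-2 - 5) + 2*(-95))) = 1/(1348 + ((1/(-7))² - 40/(-7) - 7600 - 95/(-7))/(-1/(-7) - 190)) = 1/(1348 + ((-⅐)² - 40*(-⅐) - 7600 - 95*(-⅐))/(-1*(-⅐) - 190)) = 1/(1348 + (1/49 + 40/7 - 7600 + 95/7)/(⅐ - 190)) = 1/(1348 - 371454/49/(-1329/7)) = 1/(1348 - 7/1329*(-371454/49)) = 1/(1348 + 123818/3101) = 1/(4303966/3101) = 3101/4303966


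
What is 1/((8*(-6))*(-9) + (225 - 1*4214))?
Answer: -1/3557 ≈ -0.00028114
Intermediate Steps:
1/((8*(-6))*(-9) + (225 - 1*4214)) = 1/(-48*(-9) + (225 - 4214)) = 1/(432 - 3989) = 1/(-3557) = -1/3557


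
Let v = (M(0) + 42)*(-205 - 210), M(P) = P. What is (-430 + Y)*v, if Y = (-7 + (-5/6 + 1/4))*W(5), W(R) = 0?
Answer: 7494900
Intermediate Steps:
Y = 0 (Y = (-7 + (-5/6 + 1/4))*0 = (-7 - 7/12)*0 = -91/12*0 = 0)
v = -17430 (v = (0 + 42)*(-205 - 210) = 42*(-415) = -17430)
(-430 + Y)*v = (-430 + 0)*(-17430) = -430*(-17430) = 7494900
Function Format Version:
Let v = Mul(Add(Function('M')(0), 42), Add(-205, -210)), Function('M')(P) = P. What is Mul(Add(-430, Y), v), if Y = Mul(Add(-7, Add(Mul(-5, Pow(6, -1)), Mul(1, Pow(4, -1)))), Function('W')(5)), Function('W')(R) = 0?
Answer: 7494900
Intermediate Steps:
Y = 0 (Y = Mul(Add(-7, Add(Mul(-5, Pow(6, -1)), Mul(1, Pow(4, -1)))), 0) = Mul(Add(-7, Add(Mul(-5, Rational(1, 6)), Mul(1, Rational(1, 4)))), 0) = Mul(Add(-7, Add(Rational(-5, 6), Rational(1, 4))), 0) = Mul(Add(-7, Rational(-7, 12)), 0) = Mul(Rational(-91, 12), 0) = 0)
v = -17430 (v = Mul(Add(0, 42), Add(-205, -210)) = Mul(42, -415) = -17430)
Mul(Add(-430, Y), v) = Mul(Add(-430, 0), -17430) = Mul(-430, -17430) = 7494900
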